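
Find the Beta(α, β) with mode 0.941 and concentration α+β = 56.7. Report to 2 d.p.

Since the density peak of Beta(α,β) is at (α−1)/(α+β−2),
α = 1 + 0.941(56.7−2) = 52.47 and β = 56.7 − 52.47 = 4.23.

α = 52.47, β = 4.23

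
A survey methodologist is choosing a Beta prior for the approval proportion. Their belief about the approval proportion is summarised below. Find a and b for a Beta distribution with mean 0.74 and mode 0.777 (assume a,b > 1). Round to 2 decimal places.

a = 11.08, b = 3.89

Let s = a+b. Mean gives a = μs = 0.74s; mode gives (a−1)/(s−2) = 0.777.
Substituting: 0.74s − 1 = 0.777(s−2) = 0.777s − 1.554, so -0.037s = -0.554 and s = 14.9730.
Then a = 0.74×14.9730 = 11.08 and b = s−a = 3.89.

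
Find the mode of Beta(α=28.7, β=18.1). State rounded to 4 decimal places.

The density x^(α−1)(1−x)^(β−1) is maximised at (α−1)/(α+β−2) = 27.7/44.8 = 0.6183.

0.6183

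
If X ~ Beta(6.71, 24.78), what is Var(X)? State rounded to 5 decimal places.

μ = 6.71/31.49 = 0.213084; Var = μ(1−μ)/(α+β+1) = 0.1676789/32.49 = 0.00516.

0.00516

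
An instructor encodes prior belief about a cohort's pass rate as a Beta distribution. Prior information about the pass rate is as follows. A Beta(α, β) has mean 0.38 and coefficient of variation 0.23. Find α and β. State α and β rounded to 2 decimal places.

Var = (CV·μ)² = (0.23×0.38)² = 0.007639.
α+β = μ(1−μ)/Var − 1 = 0.2356/0.007639 − 1 = 29.8427.
Thus α = 0.38·29.8427 = 11.34 and β = 0.62·29.8427 = 18.50.

α = 11.34, β = 18.50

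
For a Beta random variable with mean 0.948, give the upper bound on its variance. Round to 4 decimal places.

Var = μ(1−μ)/(α+β+1), which approaches μ(1−μ) as α+β → 0.
So the supremum is μ(1−μ) = 0.948×0.052 = 0.0493.

0.0493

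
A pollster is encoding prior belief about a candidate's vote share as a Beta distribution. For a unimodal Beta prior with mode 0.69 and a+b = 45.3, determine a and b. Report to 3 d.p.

a = 30.877, b = 14.423

For a,b>1 the mode is (a−1)/(a+b−2), so a = mode·(κ−2)+1 = 0.69×43.3+1 = 30.877.
And b = (1−mode)·(κ−2)+1 = 0.31×43.3+1 = 14.423.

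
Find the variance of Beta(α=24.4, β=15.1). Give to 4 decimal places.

0.0058

μ = 24.4/39.5 = 0.617722; Var = μ(1−μ)/(α+β+1) = 0.2361416/40.5 = 0.0058.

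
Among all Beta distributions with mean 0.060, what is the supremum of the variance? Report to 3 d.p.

0.056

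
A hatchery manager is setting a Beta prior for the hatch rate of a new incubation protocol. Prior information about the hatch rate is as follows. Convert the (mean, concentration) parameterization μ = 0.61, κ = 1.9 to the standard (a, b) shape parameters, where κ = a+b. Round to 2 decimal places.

a = μκ = 0.61×1.9 = 1.16 and b = (1−μ)κ = 0.39×1.9 = 0.74.

a = 1.16, b = 0.74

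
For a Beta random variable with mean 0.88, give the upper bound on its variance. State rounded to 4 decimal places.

0.1056

For fixed mean μ the Beta variance is μ(1−μ)/(α+β+1), increasing as α+β decreases.
Its least upper bound (not attained) is μ(1−μ) = 0.88·0.12 = 0.1056.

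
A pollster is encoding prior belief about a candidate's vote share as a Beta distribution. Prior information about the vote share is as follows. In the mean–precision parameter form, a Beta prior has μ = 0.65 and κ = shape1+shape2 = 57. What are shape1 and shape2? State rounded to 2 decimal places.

Split κ in proportion μ : (1−μ): shape1 = 0.65·57 = 37.05, shape2 = 57 − 37.05 = 19.95.

shape1 = 37.05, shape2 = 19.95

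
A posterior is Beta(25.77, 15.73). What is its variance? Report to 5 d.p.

0.00554

α+β = 41.50 and αβ = 405.3621, so Var = αβ/[(α+β)²(α+β+1)] = 405.3621/73195.625000 = 0.00554.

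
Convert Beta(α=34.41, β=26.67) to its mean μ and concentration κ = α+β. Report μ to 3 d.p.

μ = 0.563, κ = 61.08

κ = α+β = 34.41+26.67 = 61.08; μ = α/κ = 34.41/61.08 = 0.563.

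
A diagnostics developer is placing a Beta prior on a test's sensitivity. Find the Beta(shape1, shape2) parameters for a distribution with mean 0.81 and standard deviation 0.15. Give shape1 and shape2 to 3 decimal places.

σ² = 0.15² = 0.0225.
With s = shape1+shape2, Var = μ(1−μ)/(s+1), so s+1 = (0.81×0.19)/0.0225 = 6.8400 and s = 5.8400.
shape1 = μs = 4.730, shape2 = (1−μ)s = 1.110.

shape1 = 4.730, shape2 = 1.110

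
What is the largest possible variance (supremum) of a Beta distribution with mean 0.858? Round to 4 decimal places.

0.1218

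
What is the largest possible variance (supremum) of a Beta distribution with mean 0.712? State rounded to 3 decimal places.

0.205

Var = μ(1−μ)/(α+β+1), which approaches μ(1−μ) as α+β → 0.
So the supremum is μ(1−μ) = 0.712×0.288 = 0.205.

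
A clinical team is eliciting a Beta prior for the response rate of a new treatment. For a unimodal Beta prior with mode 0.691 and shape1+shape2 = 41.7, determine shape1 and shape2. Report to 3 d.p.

shape1 = 28.433, shape2 = 13.267

For shape1,shape2>1 the mode is (shape1−1)/(shape1+shape2−2), so shape1 = mode·(κ−2)+1 = 0.691×39.7+1 = 28.433.
And shape2 = (1−mode)·(κ−2)+1 = 0.309×39.7+1 = 13.267.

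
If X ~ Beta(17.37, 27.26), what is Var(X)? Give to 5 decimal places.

α+β = 44.63 and αβ = 473.5062, so Var = αβ/[(α+β)²(α+β+1)] = 473.5062/90887.517747 = 0.00521.

0.00521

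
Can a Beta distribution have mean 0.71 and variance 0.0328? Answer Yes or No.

Yes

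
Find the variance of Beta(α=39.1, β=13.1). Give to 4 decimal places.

0.0035

μ = 39.1/52.2 = 0.749042; Var = μ(1−μ)/(α+β+1) = 0.1879780/53.2 = 0.0035.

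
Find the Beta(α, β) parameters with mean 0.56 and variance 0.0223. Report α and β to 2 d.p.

Write ν = α+β; then α = μν and Var = μ(1−μ)/(ν+1).
ν = μ(1−μ)/Var − 1 = 0.2464/0.0223 − 1 = 10.0493.
α = 0.56·10.0493 = 5.63, β = 0.44·10.0493 = 4.42.

α = 5.63, β = 4.42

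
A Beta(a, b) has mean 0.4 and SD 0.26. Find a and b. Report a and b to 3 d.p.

a = 1.020, b = 1.530

Variance = 0.26² = 0.0676. The moment-matching identity a+b = μ(1−μ)/Var − 1 gives
a+b = 0.24/0.0676 − 1 = 2.5503, so a = μ·2.5503 = 1.020 and b = (1−μ)·2.5503 = 1.530.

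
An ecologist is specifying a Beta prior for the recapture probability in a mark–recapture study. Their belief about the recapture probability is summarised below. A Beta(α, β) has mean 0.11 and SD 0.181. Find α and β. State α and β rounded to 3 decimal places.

α = 0.219, β = 1.770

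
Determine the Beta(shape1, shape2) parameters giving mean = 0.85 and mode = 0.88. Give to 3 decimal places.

With s = shape1+shape2: μ = shape1/s and mode = (shape1−1)/(s−2). Eliminating shape1 = μs,
μs − 1 = m(s−2) ⇒ s(μ−m) = 1−2m ⇒ s = -0.76/-0.03 = 25.3333.
So shape1 = μs = 21.533, shape2 = (1−μ)s = 3.800.

shape1 = 21.533, shape2 = 3.800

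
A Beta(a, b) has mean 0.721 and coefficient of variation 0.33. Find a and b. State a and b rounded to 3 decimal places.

a = 1.841, b = 0.712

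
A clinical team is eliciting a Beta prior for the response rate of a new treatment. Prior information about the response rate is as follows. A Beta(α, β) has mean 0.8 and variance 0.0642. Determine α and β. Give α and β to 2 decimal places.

α = 1.19, β = 0.30

By moment matching, α+β = μ(1−μ)/σ² − 1 = (0.8·0.2)/0.0642 − 1 = 2.4922 − 1 = 1.4922.
Since α/(α+β) = μ, α = 0.8·1.4922 = 1.19 and β = 0.2·1.4922 = 0.30.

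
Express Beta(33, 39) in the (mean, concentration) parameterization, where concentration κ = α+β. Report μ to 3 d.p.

μ = 0.458, κ = 72

κ = α+β = 33+39 = 72; μ = α/κ = 33/72 = 0.458.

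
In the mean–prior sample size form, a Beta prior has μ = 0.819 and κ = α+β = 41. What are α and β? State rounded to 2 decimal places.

α = 33.58, β = 7.42

α = μκ = 0.819×41 = 33.58 and β = (1−μ)κ = 0.181×41 = 7.42.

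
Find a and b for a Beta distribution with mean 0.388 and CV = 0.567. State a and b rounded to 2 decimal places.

σ = CV·μ = 0.567×0.388 = 0.22000, so σ² = 0.048398.
s+1 = μ(1−μ)/σ² = 0.237456/0.048398 = 4.9063, so s = a+b = 3.9063.
a = μs = 1.52, b = (1−μ)s = 2.39.

a = 1.52, b = 2.39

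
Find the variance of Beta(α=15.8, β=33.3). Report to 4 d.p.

Var = αβ/[(α+β)²(α+β+1)] = (15.8×33.3)/(49.1²×50.1) = 526.14/120781.581 = 0.0044.

0.0044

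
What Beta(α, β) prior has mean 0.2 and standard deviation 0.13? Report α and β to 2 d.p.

α = 1.69, β = 6.77

Variance = 0.13² = 0.0169. The moment-matching identity α+β = μ(1−μ)/Var − 1 gives
α+β = 0.16/0.0169 − 1 = 8.4675, so α = μ·8.4675 = 1.69 and β = (1−μ)·8.4675 = 6.77.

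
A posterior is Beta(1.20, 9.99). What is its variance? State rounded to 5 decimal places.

α+β = 11.19 and αβ = 11.9880, so Var = αβ/[(α+β)²(α+β+1)] = 11.9880/1526.384259 = 0.00785.

0.00785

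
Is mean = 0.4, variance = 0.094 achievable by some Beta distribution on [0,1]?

The Beta variance bound is σ² < μ(1−μ).
Here μ(1−μ) = 0.4×0.6 = 0.24, and 0.094 < 0.24.

Yes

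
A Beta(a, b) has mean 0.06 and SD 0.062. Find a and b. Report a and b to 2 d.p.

a = 0.82, b = 12.85

First σ² = 0.003844. Setting a = μn, b = (1−μ)n with n = a+b,
μ(1−μ)/(n+1) = 0.003844 ⇒ n+1 = 0.0564/0.003844 = 14.6722 ⇒ n = 13.6722.
Hence a = 0.06×13.6722 = 0.82, b = 0.94×13.6722 = 12.85.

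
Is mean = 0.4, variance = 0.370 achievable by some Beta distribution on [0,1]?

The Beta variance bound is σ² < μ(1−μ).
Here μ(1−μ) = 0.4×0.6 = 0.24, and 0.370 ≥ 0.24.

No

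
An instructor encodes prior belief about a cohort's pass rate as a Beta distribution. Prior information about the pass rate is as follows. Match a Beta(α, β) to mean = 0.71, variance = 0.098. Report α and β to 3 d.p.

Write ν = α+β; then α = μν and Var = μ(1−μ)/(ν+1).
ν = μ(1−μ)/Var − 1 = 0.2059/0.098 − 1 = 1.1010.
α = 0.71·1.1010 = 0.782, β = 0.29·1.1010 = 0.319.

α = 0.782, β = 0.319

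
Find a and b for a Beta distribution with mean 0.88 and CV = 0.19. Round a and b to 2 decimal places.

Var = (CV·μ)² = (0.19×0.88)² = 0.027956.
a+b = μ(1−μ)/Var − 1 = 0.1056/0.027956 − 1 = 2.7774.
Thus a = 0.88·2.7774 = 2.44 and b = 0.12·2.7774 = 0.33.

a = 2.44, b = 0.33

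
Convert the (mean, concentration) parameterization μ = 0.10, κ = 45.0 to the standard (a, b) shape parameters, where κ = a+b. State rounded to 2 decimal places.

Split κ in proportion μ : (1−μ): a = 0.10·45.0 = 4.50, b = 45.0 − 4.50 = 40.50.

a = 4.50, b = 40.50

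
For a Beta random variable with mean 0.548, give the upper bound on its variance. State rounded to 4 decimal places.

Var = μ(1−μ)/(α+β+1), which approaches μ(1−μ) as α+β → 0.
So the supremum is μ(1−μ) = 0.548×0.452 = 0.2477.

0.2477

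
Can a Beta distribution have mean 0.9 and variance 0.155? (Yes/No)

No

The Beta variance bound is σ² < μ(1−μ).
Here μ(1−μ) = 0.9×0.1 = 0.09, and 0.155 ≥ 0.09.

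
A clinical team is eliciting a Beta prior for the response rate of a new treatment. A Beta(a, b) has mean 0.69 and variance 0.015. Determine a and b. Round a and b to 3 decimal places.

a = 9.149, b = 4.111

Let s = a+b. The Beta variance is μ(1−μ)/(s+1).
So s+1 = μ(1−μ)/σ² = (0.69×0.31)/0.015 = 0.2139/0.015 = 14.2600, giving s = 13.2600.
Then a = μs = 0.69×13.2600 = 9.149 and b = (1−μ)s = 0.31×13.2600 = 4.111.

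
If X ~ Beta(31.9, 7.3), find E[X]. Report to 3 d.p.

0.814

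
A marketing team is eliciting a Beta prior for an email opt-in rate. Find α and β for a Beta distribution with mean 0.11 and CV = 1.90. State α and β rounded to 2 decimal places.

α = 0.14, β = 1.10

σ = CV·μ = 1.90×0.11 = 0.20900, so σ² = 0.043681.
s+1 = μ(1−μ)/σ² = 0.0979/0.043681 = 2.2412, so s = α+β = 1.2412.
α = μs = 0.14, β = (1−μ)s = 1.10.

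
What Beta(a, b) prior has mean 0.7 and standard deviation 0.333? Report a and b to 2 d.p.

First σ² = 0.110889. Setting a = μn, b = (1−μ)n with n = a+b,
μ(1−μ)/(n+1) = 0.110889 ⇒ n+1 = 0.21/0.110889 = 1.8938 ⇒ n = 0.8938.
Hence a = 0.7×0.8938 = 0.63, b = 0.3×0.8938 = 0.27.

a = 0.63, b = 0.27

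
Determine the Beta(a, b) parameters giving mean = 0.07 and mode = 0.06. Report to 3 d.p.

a = 6.160, b = 81.840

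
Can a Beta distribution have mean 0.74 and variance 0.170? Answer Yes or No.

Yes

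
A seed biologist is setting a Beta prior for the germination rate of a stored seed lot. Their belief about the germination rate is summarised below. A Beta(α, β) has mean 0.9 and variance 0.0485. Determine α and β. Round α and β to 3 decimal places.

α = 0.770, β = 0.086

By moment matching, α+β = μ(1−μ)/σ² − 1 = (0.9·0.1)/0.0485 − 1 = 1.8557 − 1 = 0.8557.
Since α/(α+β) = μ, α = 0.9·0.8557 = 0.770 and β = 0.1·0.8557 = 0.086.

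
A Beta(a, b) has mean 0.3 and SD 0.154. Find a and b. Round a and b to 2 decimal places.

a = 2.36, b = 5.50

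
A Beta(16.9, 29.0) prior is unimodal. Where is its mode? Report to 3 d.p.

The density x^(α−1)(1−x)^(β−1) is maximised at (α−1)/(α+β−2) = 15.9/43.9 = 0.362.

0.362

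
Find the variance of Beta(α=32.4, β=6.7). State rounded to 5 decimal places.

0.00354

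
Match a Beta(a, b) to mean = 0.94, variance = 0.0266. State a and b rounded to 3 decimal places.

Let s = a+b. The Beta variance is μ(1−μ)/(s+1).
So s+1 = μ(1−μ)/σ² = (0.94×0.06)/0.0266 = 0.0564/0.0266 = 2.1203, giving s = 1.1203.
Then a = μs = 0.94×1.1203 = 1.053 and b = (1−μ)s = 0.06×1.1203 = 0.067.

a = 1.053, b = 0.067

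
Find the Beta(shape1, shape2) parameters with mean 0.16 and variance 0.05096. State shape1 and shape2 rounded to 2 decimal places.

shape1 = 0.26, shape2 = 1.38

By moment matching, shape1+shape2 = μ(1−μ)/σ² − 1 = (0.16·0.84)/0.05096 − 1 = 2.6374 − 1 = 1.6374.
Since shape1/(shape1+shape2) = μ, shape1 = 0.16·1.6374 = 0.26 and shape2 = 0.84·1.6374 = 1.38.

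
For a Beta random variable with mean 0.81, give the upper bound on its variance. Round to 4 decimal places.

0.1539

Var = μ(1−μ)/(α+β+1), which approaches μ(1−μ) as α+β → 0.
So the supremum is μ(1−μ) = 0.81×0.19 = 0.1539.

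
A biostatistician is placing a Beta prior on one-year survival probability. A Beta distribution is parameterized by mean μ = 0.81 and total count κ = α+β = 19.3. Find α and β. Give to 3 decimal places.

Split κ in proportion μ : (1−μ): α = 0.81·19.3 = 15.633, β = 19.3 − 15.633 = 3.667.

α = 15.633, β = 3.667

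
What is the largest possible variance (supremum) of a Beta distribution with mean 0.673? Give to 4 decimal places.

For fixed mean μ the Beta variance is μ(1−μ)/(α+β+1), increasing as α+β decreases.
Its least upper bound (not attained) is μ(1−μ) = 0.673·0.327 = 0.2201.

0.2201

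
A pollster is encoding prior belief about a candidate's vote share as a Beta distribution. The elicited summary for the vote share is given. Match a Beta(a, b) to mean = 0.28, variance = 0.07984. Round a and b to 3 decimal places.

By moment matching, a+b = μ(1−μ)/σ² − 1 = (0.28·0.72)/0.07984 − 1 = 2.5251 − 1 = 1.5251.
Since a/(a+b) = μ, a = 0.28·1.5251 = 0.427 and b = 0.72·1.5251 = 1.098.

a = 0.427, b = 1.098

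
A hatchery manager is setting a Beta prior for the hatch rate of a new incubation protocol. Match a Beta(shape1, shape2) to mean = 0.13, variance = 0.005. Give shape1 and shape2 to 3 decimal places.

Write ν = shape1+shape2; then shape1 = μν and Var = μ(1−μ)/(ν+1).
ν = μ(1−μ)/Var − 1 = 0.1131/0.005 − 1 = 21.6200.
shape1 = 0.13·21.6200 = 2.811, shape2 = 0.87·21.6200 = 18.809.

shape1 = 2.811, shape2 = 18.809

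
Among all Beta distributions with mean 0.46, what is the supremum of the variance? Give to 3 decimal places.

0.248

Var = μ(1−μ)/(α+β+1), which approaches μ(1−μ) as α+β → 0.
So the supremum is μ(1−μ) = 0.46×0.54 = 0.248.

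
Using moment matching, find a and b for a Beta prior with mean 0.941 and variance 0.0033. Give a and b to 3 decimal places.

Write ν = a+b; then a = μν and Var = μ(1−μ)/(ν+1).
ν = μ(1−μ)/Var − 1 = 0.055519/0.0033 − 1 = 15.8239.
a = 0.941·15.8239 = 14.890, b = 0.059·15.8239 = 0.934.

a = 14.890, b = 0.934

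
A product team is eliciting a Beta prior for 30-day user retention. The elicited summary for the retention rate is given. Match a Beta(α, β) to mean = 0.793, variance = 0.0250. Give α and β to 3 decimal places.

α = 4.414, β = 1.152

By moment matching, α+β = μ(1−μ)/σ² − 1 = (0.793·0.207)/0.0250 − 1 = 6.5660 − 1 = 5.5660.
Since α/(α+β) = μ, α = 0.793·5.5660 = 4.414 and β = 0.207·5.5660 = 1.152.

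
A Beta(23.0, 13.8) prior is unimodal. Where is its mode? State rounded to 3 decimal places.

0.632

With α,β > 1, mode = (α−1)/(α+β−2) = 22.0/34.8 = 0.632.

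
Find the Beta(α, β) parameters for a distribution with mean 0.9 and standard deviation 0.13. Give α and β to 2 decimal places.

σ² = 0.13² = 0.0169.
With s = α+β, Var = μ(1−μ)/(s+1), so s+1 = (0.9×0.1)/0.0169 = 5.3254 and s = 4.3254.
α = μs = 3.89, β = (1−μ)s = 0.43.

α = 3.89, β = 0.43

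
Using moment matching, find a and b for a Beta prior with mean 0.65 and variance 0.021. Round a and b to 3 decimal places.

a = 6.392, b = 3.442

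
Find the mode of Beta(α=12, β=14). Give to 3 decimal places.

With α,β > 1, mode = (α−1)/(α+β−2) = 11/24 = 0.458.

0.458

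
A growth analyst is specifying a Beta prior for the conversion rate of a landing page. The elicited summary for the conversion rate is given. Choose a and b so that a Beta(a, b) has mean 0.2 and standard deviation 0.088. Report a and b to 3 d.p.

a = 3.932, b = 15.729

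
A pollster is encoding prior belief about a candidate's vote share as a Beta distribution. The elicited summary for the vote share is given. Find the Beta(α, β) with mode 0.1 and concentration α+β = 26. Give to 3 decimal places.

α = 3.400, β = 22.600

Since the density peak of Beta(α,β) is at (α−1)/(α+β−2),
α = 1 + 0.1(26−2) = 3.400 and β = 26 − 3.400 = 22.600.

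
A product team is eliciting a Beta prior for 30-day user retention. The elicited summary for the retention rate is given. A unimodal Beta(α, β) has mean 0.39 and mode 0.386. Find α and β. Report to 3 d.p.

α = 22.230, β = 34.770

With s = α+β: μ = α/s and mode = (α−1)/(s−2). Eliminating α = μs,
μs − 1 = m(s−2) ⇒ s(μ−m) = 1−2m ⇒ s = 0.228/0.004 = 57.0000.
So α = μs = 22.230, β = (1−μ)s = 34.770.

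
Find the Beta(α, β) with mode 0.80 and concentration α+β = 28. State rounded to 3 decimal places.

α = 21.800, β = 6.200

For α,β>1 the mode is (α−1)/(α+β−2), so α = mode·(κ−2)+1 = 0.80×26+1 = 21.800.
And β = (1−mode)·(κ−2)+1 = 0.20×26+1 = 6.200.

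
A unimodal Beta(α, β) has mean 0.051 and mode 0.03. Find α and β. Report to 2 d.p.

α = 2.28, β = 42.48

With s = α+β: μ = α/s and mode = (α−1)/(s−2). Eliminating α = μs,
μs − 1 = m(s−2) ⇒ s(μ−m) = 1−2m ⇒ s = 0.94/0.021 = 44.7619.
So α = μs = 2.28, β = (1−μ)s = 42.48.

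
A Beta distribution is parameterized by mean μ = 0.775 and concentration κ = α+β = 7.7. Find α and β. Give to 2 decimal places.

α = 5.97, β = 1.73

Split κ in proportion μ : (1−μ): α = 0.775·7.7 = 5.97, β = 7.7 − 5.97 = 1.73.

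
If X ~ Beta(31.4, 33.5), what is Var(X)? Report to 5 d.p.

0.00379

Var = αβ/[(α+β)²(α+β+1)] = (31.4×33.5)/(64.9²×65.9) = 1051.90/277571.459 = 0.00379.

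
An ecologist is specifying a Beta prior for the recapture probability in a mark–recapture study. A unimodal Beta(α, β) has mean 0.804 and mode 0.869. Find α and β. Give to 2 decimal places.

α = 9.13, β = 2.23

Let s = α+β. Mean gives α = μs = 0.804s; mode gives (α−1)/(s−2) = 0.869.
Substituting: 0.804s − 1 = 0.869(s−2) = 0.869s − 1.738, so -0.065s = -0.738 and s = 11.3538.
Then α = 0.804×11.3538 = 9.13 and β = s−α = 2.23.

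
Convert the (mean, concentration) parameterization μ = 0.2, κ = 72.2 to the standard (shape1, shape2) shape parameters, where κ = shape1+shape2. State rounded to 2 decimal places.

shape1 = μκ = 0.2×72.2 = 14.44 and shape2 = (1−μ)κ = 0.8×72.2 = 57.76.

shape1 = 14.44, shape2 = 57.76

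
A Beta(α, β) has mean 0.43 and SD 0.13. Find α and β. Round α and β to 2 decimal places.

First σ² = 0.0169. Setting α = μn, β = (1−μ)n with n = α+β,
μ(1−μ)/(n+1) = 0.0169 ⇒ n+1 = 0.2451/0.0169 = 14.5030 ⇒ n = 13.5030.
Hence α = 0.43×13.5030 = 5.81, β = 0.57×13.5030 = 7.70.

α = 5.81, β = 7.70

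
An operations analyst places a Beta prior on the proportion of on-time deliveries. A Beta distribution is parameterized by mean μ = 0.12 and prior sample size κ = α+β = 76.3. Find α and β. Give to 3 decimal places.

α = 9.156, β = 67.144

α = μκ = 0.12×76.3 = 9.156 and β = (1−μ)κ = 0.88×76.3 = 67.144.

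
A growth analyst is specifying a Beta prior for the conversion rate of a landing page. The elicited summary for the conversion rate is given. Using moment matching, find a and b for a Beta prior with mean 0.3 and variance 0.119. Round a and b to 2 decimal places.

Write ν = a+b; then a = μν and Var = μ(1−μ)/(ν+1).
ν = μ(1−μ)/Var − 1 = 0.21/0.119 − 1 = 0.7647.
a = 0.3·0.7647 = 0.23, b = 0.7·0.7647 = 0.54.

a = 0.23, b = 0.54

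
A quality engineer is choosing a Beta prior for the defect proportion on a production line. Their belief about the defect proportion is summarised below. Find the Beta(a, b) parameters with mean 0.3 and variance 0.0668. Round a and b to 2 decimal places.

Write ν = a+b; then a = μν and Var = μ(1−μ)/(ν+1).
ν = μ(1−μ)/Var − 1 = 0.21/0.0668 − 1 = 2.1437.
a = 0.3·2.1437 = 0.64, b = 0.7·2.1437 = 1.50.

a = 0.64, b = 1.50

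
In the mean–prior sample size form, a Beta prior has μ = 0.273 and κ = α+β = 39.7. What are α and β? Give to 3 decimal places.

Split κ in proportion μ : (1−μ): α = 0.273·39.7 = 10.838, β = 39.7 − 10.838 = 28.862.

α = 10.838, β = 28.862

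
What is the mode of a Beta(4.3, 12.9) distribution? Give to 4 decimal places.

0.2171

The density x^(α−1)(1−x)^(β−1) is maximised at (α−1)/(α+β−2) = 3.3/15.2 = 0.2171.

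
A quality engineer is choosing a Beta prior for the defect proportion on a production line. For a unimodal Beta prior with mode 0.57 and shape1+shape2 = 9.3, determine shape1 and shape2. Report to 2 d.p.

shape1 = 5.16, shape2 = 4.14

For shape1,shape2>1 the mode is (shape1−1)/(shape1+shape2−2), so shape1 = mode·(κ−2)+1 = 0.57×7.3+1 = 5.16.
And shape2 = (1−mode)·(κ−2)+1 = 0.43×7.3+1 = 4.14.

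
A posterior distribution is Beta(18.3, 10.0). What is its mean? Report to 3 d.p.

The Beta mean is α/(α+β) = 18.3/(18.3+10.0) = 0.647.

0.647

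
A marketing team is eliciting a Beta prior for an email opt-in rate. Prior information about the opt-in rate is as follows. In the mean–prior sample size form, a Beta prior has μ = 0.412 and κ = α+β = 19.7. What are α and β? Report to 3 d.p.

Split κ in proportion μ : (1−μ): α = 0.412·19.7 = 8.116, β = 19.7 − 8.116 = 11.584.

α = 8.116, β = 11.584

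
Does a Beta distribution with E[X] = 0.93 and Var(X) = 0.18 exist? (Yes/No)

No

The Beta variance bound is σ² < μ(1−μ).
Here μ(1−μ) = 0.93×0.07 = 0.0651, and 0.18 ≥ 0.0651.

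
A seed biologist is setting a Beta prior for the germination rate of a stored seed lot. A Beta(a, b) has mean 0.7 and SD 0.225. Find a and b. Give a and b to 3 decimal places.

a = 2.204, b = 0.944

σ² = 0.225² = 0.050625.
With s = a+b, Var = μ(1−μ)/(s+1), so s+1 = (0.7×0.3)/0.050625 = 4.1481 and s = 3.1481.
a = μs = 2.204, b = (1−μ)s = 0.944.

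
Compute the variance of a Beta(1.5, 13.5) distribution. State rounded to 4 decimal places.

0.0056

Var = αβ/[(α+β)²(α+β+1)] = (1.5×13.5)/(15.0²×16.0) = 20.25/3600.000 = 0.0056.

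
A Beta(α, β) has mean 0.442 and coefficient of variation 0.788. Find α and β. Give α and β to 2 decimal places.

σ = CV·μ = 0.788×0.442 = 0.34830, so σ² = 0.121310.
s+1 = μ(1−μ)/σ² = 0.246636/0.121310 = 2.0331, so s = α+β = 1.0331.
α = μs = 0.46, β = (1−μ)s = 0.58.

α = 0.46, β = 0.58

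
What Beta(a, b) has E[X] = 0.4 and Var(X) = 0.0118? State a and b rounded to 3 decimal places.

Write ν = a+b; then a = μν and Var = μ(1−μ)/(ν+1).
ν = μ(1−μ)/Var − 1 = 0.24/0.0118 − 1 = 19.3390.
a = 0.4·19.3390 = 7.736, b = 0.6·19.3390 = 11.603.

a = 7.736, b = 11.603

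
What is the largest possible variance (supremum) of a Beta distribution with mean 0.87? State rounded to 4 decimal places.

0.1131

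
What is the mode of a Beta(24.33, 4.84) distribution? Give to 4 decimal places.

0.8587

With α,β > 1, mode = (α−1)/(α+β−2) = 23.33/27.17 = 0.8587.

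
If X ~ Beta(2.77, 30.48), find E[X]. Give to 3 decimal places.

E[X] = α/(α+β) = 2.77/33.25 = 0.083.

0.083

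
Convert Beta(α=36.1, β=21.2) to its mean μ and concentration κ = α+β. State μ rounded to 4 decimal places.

μ = 0.6300, κ = 57.3

κ = α+β = 36.1+21.2 = 57.3; μ = α/κ = 36.1/57.3 = 0.6300.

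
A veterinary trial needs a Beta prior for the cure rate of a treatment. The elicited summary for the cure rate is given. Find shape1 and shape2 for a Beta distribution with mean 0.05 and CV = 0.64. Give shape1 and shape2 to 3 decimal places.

shape1 = 2.269, shape2 = 43.117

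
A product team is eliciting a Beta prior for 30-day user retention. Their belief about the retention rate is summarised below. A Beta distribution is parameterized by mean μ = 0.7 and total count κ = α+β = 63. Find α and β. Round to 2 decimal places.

Split κ in proportion μ : (1−μ): α = 0.7·63 = 44.10, β = 63 − 44.10 = 18.90.

α = 44.10, β = 18.90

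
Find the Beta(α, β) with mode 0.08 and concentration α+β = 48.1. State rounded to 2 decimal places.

Since the density peak of Beta(α,β) is at (α−1)/(α+β−2),
α = 1 + 0.08(48.1−2) = 4.69 and β = 48.1 − 4.69 = 43.41.

α = 4.69, β = 43.41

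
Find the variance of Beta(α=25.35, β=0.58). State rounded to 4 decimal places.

0.0008

Var = αβ/[(α+β)²(α+β+1)] = (25.35×0.58)/(25.93²×26.93) = 14.7030/18106.786757 = 0.0008.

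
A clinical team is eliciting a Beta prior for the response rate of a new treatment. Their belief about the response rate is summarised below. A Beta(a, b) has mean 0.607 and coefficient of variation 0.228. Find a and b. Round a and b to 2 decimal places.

a = 6.95, b = 4.50

σ = CV·μ = 0.228×0.607 = 0.13840, so σ² = 0.019153.
s+1 = μ(1−μ)/σ² = 0.238551/0.019153 = 12.4547, so s = a+b = 11.4547.
a = μs = 6.95, b = (1−μ)s = 4.50.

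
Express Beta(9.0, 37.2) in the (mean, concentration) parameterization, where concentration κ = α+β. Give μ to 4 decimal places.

μ = 0.1948, κ = 46.2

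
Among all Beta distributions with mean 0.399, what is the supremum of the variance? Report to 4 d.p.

0.2398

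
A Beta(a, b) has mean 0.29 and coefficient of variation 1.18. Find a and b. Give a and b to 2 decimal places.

a = 0.22, b = 0.54

Var = (CV·μ)² = (1.18×0.29)² = 0.117101.
a+b = μ(1−μ)/Var − 1 = 0.2059/0.117101 − 1 = 0.7583.
Thus a = 0.29·0.7583 = 0.22 and b = 0.71·0.7583 = 0.54.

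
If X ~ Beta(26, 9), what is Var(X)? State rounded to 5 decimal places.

0.00531

α+β = 35 and αβ = 234, so Var = αβ/[(α+β)²(α+β+1)] = 234/44100 = 0.00531.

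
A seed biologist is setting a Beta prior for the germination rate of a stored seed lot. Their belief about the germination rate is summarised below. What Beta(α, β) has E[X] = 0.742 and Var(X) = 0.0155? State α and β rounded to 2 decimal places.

α = 8.42, β = 2.93

Let s = α+β. The Beta variance is μ(1−μ)/(s+1).
So s+1 = μ(1−μ)/σ² = (0.742×0.258)/0.0155 = 0.191436/0.0155 = 12.3507, giving s = 11.3507.
Then α = μs = 0.742×11.3507 = 8.42 and β = (1−μ)s = 0.258×11.3507 = 2.93.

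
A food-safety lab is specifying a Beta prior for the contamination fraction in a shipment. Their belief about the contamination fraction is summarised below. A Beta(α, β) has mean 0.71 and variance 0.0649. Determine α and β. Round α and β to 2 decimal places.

By moment matching, α+β = μ(1−μ)/σ² − 1 = (0.71·0.29)/0.0649 − 1 = 3.1726 − 1 = 2.1726.
Since α/(α+β) = μ, α = 0.71·2.1726 = 1.54 and β = 0.29·2.1726 = 0.63.

α = 1.54, β = 0.63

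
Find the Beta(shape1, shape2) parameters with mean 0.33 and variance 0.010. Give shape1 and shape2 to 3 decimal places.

Write ν = shape1+shape2; then shape1 = μν and Var = μ(1−μ)/(ν+1).
ν = μ(1−μ)/Var − 1 = 0.2211/0.010 − 1 = 21.1100.
shape1 = 0.33·21.1100 = 6.966, shape2 = 0.67·21.1100 = 14.144.

shape1 = 6.966, shape2 = 14.144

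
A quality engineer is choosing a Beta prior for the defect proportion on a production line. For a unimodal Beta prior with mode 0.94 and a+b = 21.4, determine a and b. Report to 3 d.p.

a = 19.236, b = 2.164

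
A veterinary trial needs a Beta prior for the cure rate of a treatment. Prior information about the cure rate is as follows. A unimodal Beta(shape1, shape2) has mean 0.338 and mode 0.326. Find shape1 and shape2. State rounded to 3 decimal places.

shape1 = 9.802, shape2 = 19.198

With s = shape1+shape2: μ = shape1/s and mode = (shape1−1)/(s−2). Eliminating shape1 = μs,
μs − 1 = m(s−2) ⇒ s(μ−m) = 1−2m ⇒ s = 0.348/0.012 = 29.0000.
So shape1 = μs = 9.802, shape2 = (1−μ)s = 19.198.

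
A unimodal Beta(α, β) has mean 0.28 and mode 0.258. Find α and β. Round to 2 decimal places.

α = 6.16, β = 15.84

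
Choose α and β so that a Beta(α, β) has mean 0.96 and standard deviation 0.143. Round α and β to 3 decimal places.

α = 0.843, β = 0.035

First σ² = 0.020449. Setting α = μn, β = (1−μ)n with n = α+β,
μ(1−μ)/(n+1) = 0.020449 ⇒ n+1 = 0.0384/0.020449 = 1.8778 ⇒ n = 0.8778.
Hence α = 0.96×0.8778 = 0.843, β = 0.04×0.8778 = 0.035.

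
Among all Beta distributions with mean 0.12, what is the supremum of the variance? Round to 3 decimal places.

0.106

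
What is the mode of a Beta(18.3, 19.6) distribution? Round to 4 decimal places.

0.4819

With α,β > 1, mode = (α−1)/(α+β−2) = 17.3/35.9 = 0.4819.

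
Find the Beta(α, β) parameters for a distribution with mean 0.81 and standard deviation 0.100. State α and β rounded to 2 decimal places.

α = 11.66, β = 2.73

σ² = 0.100² = 0.010000.
With s = α+β, Var = μ(1−μ)/(s+1), so s+1 = (0.81×0.19)/0.010000 = 15.3900 and s = 14.3900.
α = μs = 11.66, β = (1−μ)s = 2.73.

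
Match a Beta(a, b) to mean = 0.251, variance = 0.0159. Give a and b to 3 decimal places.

a = 2.717, b = 8.107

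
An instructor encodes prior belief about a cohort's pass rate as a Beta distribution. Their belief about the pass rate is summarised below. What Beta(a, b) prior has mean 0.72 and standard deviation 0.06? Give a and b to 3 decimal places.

Variance = 0.06² = 0.0036. The moment-matching identity a+b = μ(1−μ)/Var − 1 gives
a+b = 0.2016/0.0036 − 1 = 55.0000, so a = μ·55.0000 = 39.600 and b = (1−μ)·55.0000 = 15.400.

a = 39.600, b = 15.400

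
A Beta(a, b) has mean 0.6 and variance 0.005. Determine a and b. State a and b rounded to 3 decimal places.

a = 28.200, b = 18.800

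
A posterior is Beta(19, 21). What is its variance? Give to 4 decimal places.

0.0061

Var = αβ/[(α+β)²(α+β+1)] = (19×21)/(40²×41) = 399/65600 = 0.0061.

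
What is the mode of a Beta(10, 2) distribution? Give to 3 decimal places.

0.900

With α,β > 1, mode = (α−1)/(α+β−2) = 9/10 = 0.900.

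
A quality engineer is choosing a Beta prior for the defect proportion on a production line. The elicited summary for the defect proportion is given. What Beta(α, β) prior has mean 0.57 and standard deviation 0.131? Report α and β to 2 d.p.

α = 7.57, β = 5.71

σ² = 0.131² = 0.017161.
With s = α+β, Var = μ(1−μ)/(s+1), so s+1 = (0.57×0.43)/0.017161 = 14.2824 and s = 13.2824.
α = μs = 7.57, β = (1−μ)s = 5.71.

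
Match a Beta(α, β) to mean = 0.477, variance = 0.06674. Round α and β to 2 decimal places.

α = 1.31, β = 1.43

Let s = α+β. The Beta variance is μ(1−μ)/(s+1).
So s+1 = μ(1−μ)/σ² = (0.477×0.523)/0.06674 = 0.249471/0.06674 = 3.7380, giving s = 2.7380.
Then α = μs = 0.477×2.7380 = 1.31 and β = (1−μ)s = 0.523×2.7380 = 1.43.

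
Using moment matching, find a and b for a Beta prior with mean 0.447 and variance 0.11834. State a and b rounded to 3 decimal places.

By moment matching, a+b = μ(1−μ)/σ² − 1 = (0.447·0.553)/0.11834 − 1 = 2.0888 − 1 = 1.0888.
Since a/(a+b) = μ, a = 0.447·1.0888 = 0.487 and b = 0.553·1.0888 = 0.602.

a = 0.487, b = 0.602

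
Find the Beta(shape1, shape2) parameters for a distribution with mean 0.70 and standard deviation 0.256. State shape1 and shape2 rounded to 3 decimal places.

shape1 = 1.543, shape2 = 0.661

First σ² = 0.065536. Setting shape1 = μn, shape2 = (1−μ)n with n = shape1+shape2,
μ(1−μ)/(n+1) = 0.065536 ⇒ n+1 = 0.2100/0.065536 = 3.2043 ⇒ n = 2.2043.
Hence shape1 = 0.70×2.2043 = 1.543, shape2 = 0.30×2.2043 = 0.661.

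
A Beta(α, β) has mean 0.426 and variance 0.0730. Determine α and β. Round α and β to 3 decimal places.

Write ν = α+β; then α = μν and Var = μ(1−μ)/(ν+1).
ν = μ(1−μ)/Var − 1 = 0.244524/0.0730 − 1 = 2.3496.
α = 0.426·2.3496 = 1.001, β = 0.574·2.3496 = 1.349.

α = 1.001, β = 1.349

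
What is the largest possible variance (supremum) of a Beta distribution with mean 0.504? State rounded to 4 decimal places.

0.2500

For fixed mean μ the Beta variance is μ(1−μ)/(α+β+1), increasing as α+β decreases.
Its least upper bound (not attained) is μ(1−μ) = 0.504·0.496 = 0.2500.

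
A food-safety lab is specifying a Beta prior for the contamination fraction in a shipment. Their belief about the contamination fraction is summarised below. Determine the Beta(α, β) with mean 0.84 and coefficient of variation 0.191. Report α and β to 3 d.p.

Var = (CV·μ)² = (0.191×0.84)² = 0.025741.
α+β = μ(1−μ)/Var − 1 = 0.1344/0.025741 − 1 = 4.2212.
Thus α = 0.84·4.2212 = 3.546 and β = 0.16·4.2212 = 0.675.

α = 3.546, β = 0.675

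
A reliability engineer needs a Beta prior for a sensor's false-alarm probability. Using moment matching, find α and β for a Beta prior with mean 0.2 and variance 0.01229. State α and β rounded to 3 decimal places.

α = 2.404, β = 9.615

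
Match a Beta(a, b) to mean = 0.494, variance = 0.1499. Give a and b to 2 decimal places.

a = 0.33, b = 0.34

Write ν = a+b; then a = μν and Var = μ(1−μ)/(ν+1).
ν = μ(1−μ)/Var − 1 = 0.249964/0.1499 − 1 = 0.6675.
a = 0.494·0.6675 = 0.33, b = 0.506·0.6675 = 0.34.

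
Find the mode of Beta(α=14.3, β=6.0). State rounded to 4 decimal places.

With α,β > 1, mode = (α−1)/(α+β−2) = 13.3/18.3 = 0.7268.

0.7268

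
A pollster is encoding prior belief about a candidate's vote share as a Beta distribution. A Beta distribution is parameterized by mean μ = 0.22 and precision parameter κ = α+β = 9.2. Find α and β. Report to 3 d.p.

α = 2.024, β = 7.176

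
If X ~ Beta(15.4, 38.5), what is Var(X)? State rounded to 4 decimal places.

0.0037

μ = 15.4/53.9 = 0.285714; Var = μ(1−μ)/(α+β+1) = 0.2040816/54.9 = 0.0037.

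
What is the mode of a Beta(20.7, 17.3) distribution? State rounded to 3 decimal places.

The density x^(α−1)(1−x)^(β−1) is maximised at (α−1)/(α+β−2) = 19.7/36.0 = 0.547.

0.547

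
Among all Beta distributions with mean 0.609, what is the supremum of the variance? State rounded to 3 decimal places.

For fixed mean μ the Beta variance is μ(1−μ)/(α+β+1), increasing as α+β decreases.
Its least upper bound (not attained) is μ(1−μ) = 0.609·0.391 = 0.238.

0.238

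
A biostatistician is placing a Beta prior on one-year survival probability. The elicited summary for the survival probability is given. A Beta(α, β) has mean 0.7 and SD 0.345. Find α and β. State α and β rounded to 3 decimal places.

α = 0.535, β = 0.229

First σ² = 0.119025. Setting α = μn, β = (1−μ)n with n = α+β,
μ(1−μ)/(n+1) = 0.119025 ⇒ n+1 = 0.21/0.119025 = 1.7643 ⇒ n = 0.7643.
Hence α = 0.7×0.7643 = 0.535, β = 0.3×0.7643 = 0.229.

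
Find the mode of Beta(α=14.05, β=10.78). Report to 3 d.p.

0.572

The density x^(α−1)(1−x)^(β−1) is maximised at (α−1)/(α+β−2) = 13.05/22.83 = 0.572.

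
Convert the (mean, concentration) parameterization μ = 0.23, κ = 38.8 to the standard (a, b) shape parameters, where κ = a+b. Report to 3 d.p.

Split κ in proportion μ : (1−μ): a = 0.23·38.8 = 8.924, b = 38.8 − 8.924 = 29.876.

a = 8.924, b = 29.876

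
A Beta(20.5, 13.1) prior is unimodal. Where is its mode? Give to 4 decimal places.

0.6171

With α,β > 1, mode = (α−1)/(α+β−2) = 19.5/31.6 = 0.6171.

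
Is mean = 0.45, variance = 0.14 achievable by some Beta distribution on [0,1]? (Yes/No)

A Beta with mean μ has variance μ(1−μ)/(α+β+1) < μ(1−μ).
Here μ(1−μ) = 0.45×0.55 = 0.2475, and 0.14 < 0.2475.

Yes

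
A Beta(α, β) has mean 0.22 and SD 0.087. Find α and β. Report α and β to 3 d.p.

σ² = 0.087² = 0.007569.
With s = α+β, Var = μ(1−μ)/(s+1), so s+1 = (0.22×0.78)/0.007569 = 22.6714 and s = 21.6714.
α = μs = 4.768, β = (1−μ)s = 16.904.

α = 4.768, β = 16.904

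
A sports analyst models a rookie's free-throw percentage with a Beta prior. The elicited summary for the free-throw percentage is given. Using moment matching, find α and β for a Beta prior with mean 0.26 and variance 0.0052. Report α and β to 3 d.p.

α = 9.360, β = 26.640

Let s = α+β. The Beta variance is μ(1−μ)/(s+1).
So s+1 = μ(1−μ)/σ² = (0.26×0.74)/0.0052 = 0.1924/0.0052 = 37.0000, giving s = 36.0000.
Then α = μs = 0.26×36.0000 = 9.360 and β = (1−μ)s = 0.74×36.0000 = 26.640.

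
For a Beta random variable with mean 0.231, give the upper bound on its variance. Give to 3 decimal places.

0.178

Var = μ(1−μ)/(α+β+1), which approaches μ(1−μ) as α+β → 0.
So the supremum is μ(1−μ) = 0.231×0.769 = 0.178.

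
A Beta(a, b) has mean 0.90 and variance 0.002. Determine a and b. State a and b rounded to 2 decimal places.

a = 39.60, b = 4.40

Write ν = a+b; then a = μν and Var = μ(1−μ)/(ν+1).
ν = μ(1−μ)/Var − 1 = 0.0900/0.002 − 1 = 44.0000.
a = 0.90·44.0000 = 39.60, b = 0.10·44.0000 = 4.40.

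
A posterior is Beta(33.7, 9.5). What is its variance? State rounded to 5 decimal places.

0.00388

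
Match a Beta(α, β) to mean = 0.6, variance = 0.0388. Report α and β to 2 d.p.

By moment matching, α+β = μ(1−μ)/σ² − 1 = (0.6·0.4)/0.0388 − 1 = 6.1856 − 1 = 5.1856.
Since α/(α+β) = μ, α = 0.6·5.1856 = 3.11 and β = 0.4·5.1856 = 2.07.

α = 3.11, β = 2.07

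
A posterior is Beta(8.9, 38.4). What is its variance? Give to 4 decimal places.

Var = αβ/[(α+β)²(α+β+1)] = (8.9×38.4)/(47.3²×48.3) = 341.76/108061.107 = 0.0032.

0.0032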